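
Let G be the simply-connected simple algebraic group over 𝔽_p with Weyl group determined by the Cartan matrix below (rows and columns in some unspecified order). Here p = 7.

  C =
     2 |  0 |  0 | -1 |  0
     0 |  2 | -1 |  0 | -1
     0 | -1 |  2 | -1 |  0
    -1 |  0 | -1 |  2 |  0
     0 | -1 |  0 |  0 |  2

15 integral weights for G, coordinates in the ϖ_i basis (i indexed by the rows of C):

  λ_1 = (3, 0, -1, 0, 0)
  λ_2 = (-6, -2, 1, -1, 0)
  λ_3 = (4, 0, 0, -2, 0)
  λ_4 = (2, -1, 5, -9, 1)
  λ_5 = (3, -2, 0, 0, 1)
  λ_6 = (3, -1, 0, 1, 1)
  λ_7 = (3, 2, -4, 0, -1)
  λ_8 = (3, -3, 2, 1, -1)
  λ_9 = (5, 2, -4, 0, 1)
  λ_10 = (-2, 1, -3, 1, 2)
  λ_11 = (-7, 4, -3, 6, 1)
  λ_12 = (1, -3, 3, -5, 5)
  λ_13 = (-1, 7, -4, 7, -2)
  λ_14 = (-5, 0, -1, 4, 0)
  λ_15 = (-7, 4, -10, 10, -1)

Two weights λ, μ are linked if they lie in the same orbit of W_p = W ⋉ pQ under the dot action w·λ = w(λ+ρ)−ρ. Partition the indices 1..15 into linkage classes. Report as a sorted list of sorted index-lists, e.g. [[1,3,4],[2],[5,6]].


C ↔ A_5 under row/col permutation; |W(A_5)| = 720.

W_7-reps of the 15 weights in Ā_7 (same 5-coord order as C):

    1: (4, 1, 0, 1, 1)
    2: (0, 0, 1, 1, 3)
    3: (4, 1, 0, 1, 1)
    4: (4, 1, 0, 1, 1)
    5: (4, 1, 0, 1, 1)
    6: (2, 0, 1, 2, 0)
    7: (2, 0, 1, 2, 0)
    8: (2, 0, 1, 2, 0)
    9: (2, 0, 1, 2, 0)
    10: (0, 0, 1, 1, 3)
    11: (0, 0, 1, 1, 3)
    12: (1, 0, 2, 0, 3)
    13: (0, 0, 1, 1, 1)
    14: (4, 1, 0, 1, 1)
    15: (2, 0, 1, 2, 0)

The 15 indices split into 5 linkage classes (same alcove rep ⇔ same W_7-dot-orbit):

[[1, 3, 4, 5, 14], [2, 10, 11], [6, 7, 8, 9, 15], [12], [13]]


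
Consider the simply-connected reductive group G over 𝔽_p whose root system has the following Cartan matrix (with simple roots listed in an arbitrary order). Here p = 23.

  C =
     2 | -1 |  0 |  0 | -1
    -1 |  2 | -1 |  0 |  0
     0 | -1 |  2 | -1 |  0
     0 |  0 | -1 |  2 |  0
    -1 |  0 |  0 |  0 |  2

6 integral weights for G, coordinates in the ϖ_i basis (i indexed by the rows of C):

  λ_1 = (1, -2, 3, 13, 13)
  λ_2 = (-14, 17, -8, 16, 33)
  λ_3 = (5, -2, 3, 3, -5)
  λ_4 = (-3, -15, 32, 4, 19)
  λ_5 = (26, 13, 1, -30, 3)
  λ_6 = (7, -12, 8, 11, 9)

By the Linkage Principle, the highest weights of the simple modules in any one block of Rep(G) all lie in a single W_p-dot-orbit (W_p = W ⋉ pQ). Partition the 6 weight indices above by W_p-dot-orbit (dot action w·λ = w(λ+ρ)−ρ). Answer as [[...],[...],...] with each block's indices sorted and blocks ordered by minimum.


Type A_5, rank 5, |W|=720; reorder rows/cols to standard.

W_23-reps of the 6 weights in Ā_23 (same 5-coord order as C):

  λ_1 → (1, 1, 3, 4, 4)
  λ_2 → (3, 6, 2, 5, 2)
  λ_3 → (1, 1, 3, 4, 4)
  λ_4 → (1, 1, 3, 4, 4)
  λ_5 → (1, 1, 3, 4, 4)
  λ_6 → (3, 6, 2, 5, 2)

Linkage partition of the 6 weights (2 classes, p=23):

[[1, 3, 4, 5], [2, 6]]


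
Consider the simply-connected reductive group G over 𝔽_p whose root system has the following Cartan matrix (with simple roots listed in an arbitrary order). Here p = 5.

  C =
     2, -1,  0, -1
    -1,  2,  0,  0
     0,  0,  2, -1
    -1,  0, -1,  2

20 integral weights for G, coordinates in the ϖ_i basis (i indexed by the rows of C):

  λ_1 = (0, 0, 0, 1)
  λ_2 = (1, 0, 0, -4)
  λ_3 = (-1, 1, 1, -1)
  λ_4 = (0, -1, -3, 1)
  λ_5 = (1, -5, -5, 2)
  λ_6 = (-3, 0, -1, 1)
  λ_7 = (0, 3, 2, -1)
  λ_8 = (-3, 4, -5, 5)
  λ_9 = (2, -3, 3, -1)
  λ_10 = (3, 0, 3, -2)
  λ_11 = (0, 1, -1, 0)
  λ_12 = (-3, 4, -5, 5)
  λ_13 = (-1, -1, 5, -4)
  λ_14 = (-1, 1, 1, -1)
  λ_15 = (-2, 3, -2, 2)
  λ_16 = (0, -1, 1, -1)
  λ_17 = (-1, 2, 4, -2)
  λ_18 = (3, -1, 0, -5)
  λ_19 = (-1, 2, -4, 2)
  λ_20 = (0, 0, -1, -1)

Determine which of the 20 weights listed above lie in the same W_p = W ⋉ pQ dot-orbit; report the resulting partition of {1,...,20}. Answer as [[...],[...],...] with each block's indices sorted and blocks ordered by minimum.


Type A_4, rank 4, |W|=120; reorder rows/cols to standard.

Folding the 20 weights λ_j+ρ into Ā_5 (reps in the given 4-coord order):

  1: (1, 1, 1, 2);  2: (1, 0, 2, 0);  3: (0, 2, 2, 0);  4: (1, 0, 2, 0);  5: (1, 1, 1, 2);  6: (1, 1, 0, 0);  7: (1, 1, 0, 0);  8: (1, 1, 0, 0);  9: (1, 0, 2, 0);  10: (1, 2, 0, 1);  11: (1, 2, 0, 1);  12: (1, 1, 0, 0);  13: (0, 2, 2, 0);  14: (0, 2, 2, 0);  15: (1, 2, 0, 1);  16: (1, 0, 2, 0);  17: (1, 0, 2, 0);  18: (0, 0, 3, 1);  19: (0, 2, 2, 0);  20: (1, 1, 0, 0)

Linkage partition of the 20 weights (6 classes, p=5):

[[1, 5], [2, 4, 9, 16, 17], [3, 13, 14, 19], [6, 7, 8, 12, 20], [10, 11, 15], [18]]


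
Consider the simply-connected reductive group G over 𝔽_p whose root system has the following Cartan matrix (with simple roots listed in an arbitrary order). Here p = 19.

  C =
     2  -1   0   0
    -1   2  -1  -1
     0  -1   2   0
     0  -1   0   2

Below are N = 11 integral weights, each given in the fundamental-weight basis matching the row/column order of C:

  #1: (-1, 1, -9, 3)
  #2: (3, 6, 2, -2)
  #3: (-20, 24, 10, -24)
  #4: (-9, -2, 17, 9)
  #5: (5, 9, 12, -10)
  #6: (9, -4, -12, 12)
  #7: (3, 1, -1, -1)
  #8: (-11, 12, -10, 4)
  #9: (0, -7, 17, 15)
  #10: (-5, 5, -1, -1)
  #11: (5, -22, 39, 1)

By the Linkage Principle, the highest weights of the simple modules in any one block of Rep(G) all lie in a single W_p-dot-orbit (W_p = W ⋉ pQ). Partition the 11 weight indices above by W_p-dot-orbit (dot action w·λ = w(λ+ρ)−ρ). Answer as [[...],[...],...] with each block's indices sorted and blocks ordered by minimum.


D_4 Cartan matrix, 4 simple roots permuted; ρ=(1,1,1,1).

λ_j+ρ reflected into Ā_19 (⟨·,θ^∨⟩≤19); 4-tuples as given:

  λ_1 → (4, 2, 0, 0)
  λ_2 → (4, 5, 3, 1)
  λ_3 → (4, 2, 0, 0)
  λ_4 → (1, 0, 9, 1)
  λ_5 → (4, 5, 3, 1)
  λ_6 → (4, 5, 3, 1)
  λ_7 → (4, 2, 0, 0)
  λ_8 → (4, 5, 3, 1)
  λ_9 → (4, 5, 3, 1)
  λ_10 → (4, 2, 0, 0)
  λ_11 → (4, 2, 0, 0)

The 11 indices split into 3 linkage classes (same alcove rep ⇔ same W_19-dot-orbit):

[[1, 3, 7, 10, 11], [2, 5, 6, 8, 9], [4]]


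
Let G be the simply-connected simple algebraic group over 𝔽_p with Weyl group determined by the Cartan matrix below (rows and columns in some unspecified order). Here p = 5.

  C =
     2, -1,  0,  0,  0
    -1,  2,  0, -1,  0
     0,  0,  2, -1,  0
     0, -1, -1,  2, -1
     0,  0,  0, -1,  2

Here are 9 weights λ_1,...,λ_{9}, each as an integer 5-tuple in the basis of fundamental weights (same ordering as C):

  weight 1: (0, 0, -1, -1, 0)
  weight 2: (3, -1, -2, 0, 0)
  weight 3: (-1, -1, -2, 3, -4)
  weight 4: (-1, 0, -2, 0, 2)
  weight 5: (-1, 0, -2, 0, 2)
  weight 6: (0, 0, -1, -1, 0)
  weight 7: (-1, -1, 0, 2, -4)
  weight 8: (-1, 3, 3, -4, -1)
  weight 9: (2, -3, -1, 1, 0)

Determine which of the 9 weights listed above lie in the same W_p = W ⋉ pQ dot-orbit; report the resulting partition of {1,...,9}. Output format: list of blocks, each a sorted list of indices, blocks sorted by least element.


D_5 Cartan matrix, 5 simple roots permuted; ρ=(1,1,1,1,1).

Ā_5 reps of the 9 weights (D_5, coords as presented):

    λ_1 → (1, 1, 0, 0, 1)
    λ_2 → (3, 0, 0, 1, 0)
    λ_3 → (0, 0, 1, 0, 3)
    λ_4 → (0, 0, 1, 0, 3)
    λ_5 → (0, 0, 1, 0, 3)
    λ_6 → (1, 1, 0, 0, 1)
    λ_7 → (0, 0, 1, 0, 3)
    λ_8 → (0, 0, 1, 0, 3)
    λ_9 → (1, 1, 0, 0, 1)

Linkage partition of the 9 weights (3 classes, p=5):

[[1, 6, 9], [2], [3, 4, 5, 7, 8]]


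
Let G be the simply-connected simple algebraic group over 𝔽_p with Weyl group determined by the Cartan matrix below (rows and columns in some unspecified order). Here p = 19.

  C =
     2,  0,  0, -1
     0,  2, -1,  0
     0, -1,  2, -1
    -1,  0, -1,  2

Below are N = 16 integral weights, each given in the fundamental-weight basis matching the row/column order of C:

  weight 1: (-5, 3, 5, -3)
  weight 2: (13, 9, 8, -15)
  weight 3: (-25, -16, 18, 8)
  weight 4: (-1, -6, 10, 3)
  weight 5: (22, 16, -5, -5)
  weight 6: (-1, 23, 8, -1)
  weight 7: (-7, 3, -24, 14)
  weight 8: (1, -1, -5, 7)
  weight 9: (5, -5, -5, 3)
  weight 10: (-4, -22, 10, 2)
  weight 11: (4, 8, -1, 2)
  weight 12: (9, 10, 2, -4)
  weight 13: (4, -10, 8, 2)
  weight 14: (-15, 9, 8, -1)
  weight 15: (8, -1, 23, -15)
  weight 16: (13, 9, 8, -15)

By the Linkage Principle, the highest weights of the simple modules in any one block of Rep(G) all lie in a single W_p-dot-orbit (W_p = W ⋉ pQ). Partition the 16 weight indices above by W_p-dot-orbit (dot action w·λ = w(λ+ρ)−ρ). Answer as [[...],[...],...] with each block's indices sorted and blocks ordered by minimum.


Cartan matrix: type A_4 (|W|=120); un-permuting the 4 rows.

Alcove-folded reps (p=19, 16 weights, presented ϖ-order):

    λ_1+ρ ↦ (2, 4, 0, 4)
    λ_2+ρ ↦ (0, 5, 5, 9)
    λ_3+ρ ↦ (0, 5, 6, 4)
    λ_4+ρ ↦ (0, 5, 6, 4)
    λ_5+ρ ↦ (2, 4, 0, 4)
    λ_6+ρ ↦ (0, 5, 5, 9)
    λ_7+ρ ↦ (0, 5, 6, 4)
    λ_8+ρ ↦ (2, 4, 0, 4)
    λ_9+ρ ↦ (2, 4, 0, 4)
    λ_10+ρ ↦ (5, 9, 0, 3)
    λ_11+ρ ↦ (5, 9, 0, 3)
    λ_12+ρ ↦ (5, 9, 0, 3)
    λ_13+ρ ↦ (5, 9, 0, 3)
    λ_14+ρ ↦ (0, 5, 5, 9)
    λ_15+ρ ↦ (0, 5, 5, 9)
    λ_16+ρ ↦ (0, 5, 5, 9)

Linkage partition of the 16 weights (4 classes, p=19):

[[1, 5, 8, 9], [2, 6, 14, 15, 16], [3, 4, 7], [10, 11, 12, 13]]


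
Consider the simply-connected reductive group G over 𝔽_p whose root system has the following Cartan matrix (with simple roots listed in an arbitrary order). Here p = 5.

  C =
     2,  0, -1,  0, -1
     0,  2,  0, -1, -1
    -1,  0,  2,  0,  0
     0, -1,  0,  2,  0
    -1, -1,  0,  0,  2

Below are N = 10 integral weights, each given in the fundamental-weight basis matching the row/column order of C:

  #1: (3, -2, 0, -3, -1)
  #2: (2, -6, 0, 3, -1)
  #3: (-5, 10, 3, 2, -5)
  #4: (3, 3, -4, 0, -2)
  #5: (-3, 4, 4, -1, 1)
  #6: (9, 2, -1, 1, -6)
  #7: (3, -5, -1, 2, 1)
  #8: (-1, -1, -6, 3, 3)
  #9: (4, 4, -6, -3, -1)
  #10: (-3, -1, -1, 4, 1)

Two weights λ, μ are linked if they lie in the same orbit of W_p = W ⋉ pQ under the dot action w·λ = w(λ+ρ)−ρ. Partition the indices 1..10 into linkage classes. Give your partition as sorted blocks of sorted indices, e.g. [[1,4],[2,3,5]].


A_5 Cartan matrix, 5 simple roots permuted; ρ=(1,1,1,1,1).

Alcove-folded reps (p=5, 10 weights, presented ϖ-order):

  [1] (1, 1, 1, 0, 2)
  [2] (1, 1, 1, 0, 2)
  [3] (1, 1, 1, 0, 2)
  [4] (0, 1, 0, 2, 1)
  [5] (0, 0, 0, 3, 0)
  [6] (0, 0, 0, 3, 0)
  [7] (1, 1, 1, 0, 2)
  [8] (1, 1, 3, 0, 0)
  [9] (0, 0, 0, 3, 0)
  [10] (0, 0, 0, 3, 0)

Grouping the 10 weights by Ā_5-representative: 4 linkage classes.

[[1, 2, 3, 7], [4], [5, 6, 9, 10], [8]]


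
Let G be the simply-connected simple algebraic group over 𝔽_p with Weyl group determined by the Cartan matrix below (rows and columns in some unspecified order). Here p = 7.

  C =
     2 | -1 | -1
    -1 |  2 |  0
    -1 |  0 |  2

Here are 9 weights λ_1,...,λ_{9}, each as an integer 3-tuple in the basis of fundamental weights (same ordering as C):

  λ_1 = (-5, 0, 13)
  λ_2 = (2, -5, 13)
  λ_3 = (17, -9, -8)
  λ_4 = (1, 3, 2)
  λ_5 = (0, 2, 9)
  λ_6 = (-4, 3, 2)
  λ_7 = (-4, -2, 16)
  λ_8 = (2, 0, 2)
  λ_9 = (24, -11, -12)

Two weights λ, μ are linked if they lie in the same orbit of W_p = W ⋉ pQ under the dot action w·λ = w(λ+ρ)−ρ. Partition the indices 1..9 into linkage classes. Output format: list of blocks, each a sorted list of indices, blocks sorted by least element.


A_3 Cartan matrix, 3 simple roots permuted; ρ=(1,1,1).

W_7-reps of the 9 weights in Ā_7 (same 3-coord order as C):

  1: (3, 1, 0)
  2: (3, 1, 3)
  3: (3, 1, 0)
  4: (2, 2, 1)
  5: (3, 1, 0)
  6: (3, 1, 0)
  7: (3, 1, 3)
  8: (3, 1, 3)
  9: (3, 1, 0)

3 distinct reps among the 9 weights ⇒ 3 W_7-linkage classes:

[[1, 3, 5, 6, 9], [2, 7, 8], [4]]


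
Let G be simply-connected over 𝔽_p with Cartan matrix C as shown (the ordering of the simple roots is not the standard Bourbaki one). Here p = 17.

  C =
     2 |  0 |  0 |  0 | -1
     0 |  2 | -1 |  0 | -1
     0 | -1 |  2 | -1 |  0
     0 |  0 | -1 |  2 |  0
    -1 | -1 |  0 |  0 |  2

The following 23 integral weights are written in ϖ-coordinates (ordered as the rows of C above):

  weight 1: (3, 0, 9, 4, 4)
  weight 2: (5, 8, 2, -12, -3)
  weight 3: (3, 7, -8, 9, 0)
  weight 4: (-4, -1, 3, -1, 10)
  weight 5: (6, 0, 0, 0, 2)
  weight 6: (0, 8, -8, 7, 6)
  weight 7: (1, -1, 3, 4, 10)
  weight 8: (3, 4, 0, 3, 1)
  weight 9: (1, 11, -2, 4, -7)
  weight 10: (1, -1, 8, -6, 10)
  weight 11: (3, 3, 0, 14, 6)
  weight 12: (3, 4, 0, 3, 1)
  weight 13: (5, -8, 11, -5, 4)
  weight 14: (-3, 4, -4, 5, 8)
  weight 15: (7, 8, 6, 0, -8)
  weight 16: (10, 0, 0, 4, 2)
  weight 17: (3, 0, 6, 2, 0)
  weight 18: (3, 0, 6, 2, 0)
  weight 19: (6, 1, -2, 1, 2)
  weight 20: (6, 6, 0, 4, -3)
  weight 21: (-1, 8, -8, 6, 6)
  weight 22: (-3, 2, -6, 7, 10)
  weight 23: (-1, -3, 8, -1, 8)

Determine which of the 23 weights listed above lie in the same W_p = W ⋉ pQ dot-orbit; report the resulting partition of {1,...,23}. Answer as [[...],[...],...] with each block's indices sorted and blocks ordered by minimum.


Type A_5, rank 5, |W|=720; reorder rows/cols to standard.

Alcove-folded reps (p=17, 23 weights, presented ϖ-order):

  1: (4, 1, 7, 3, 1)
  2: (4, 1, 7, 3, 1)
  3: (4, 1, 7, 3, 1)
  4: (3, 0, 4, 0, 8)
  5: (7, 1, 1, 1, 3)
  6: (0, 2, 7, 0, 7)
  7: (3, 0, 4, 0, 8)
  8: (4, 5, 1, 4, 2)
  9: (4, 5, 1, 4, 2)
  10: (3, 0, 4, 0, 8)
  11: (7, 1, 1, 1, 3)
  12: (4, 5, 1, 4, 2)
  13: (4, 5, 1, 4, 2)
  14: (2, 2, 3, 3, 7)
  15: (0, 2, 7, 0, 7)
  16: (7, 1, 1, 1, 3)
  17: (4, 1, 7, 3, 1)
  18: (4, 1, 7, 3, 1)
  19: (7, 1, 1, 1, 3)
  20: (4, 5, 1, 4, 2)
  21: (0, 2, 7, 0, 7)
  22: (2, 2, 3, 3, 7)
  23: (0, 2, 7, 0, 7)

The 23 indices split into 6 linkage classes (same alcove rep ⇔ same W_17-dot-orbit):

[[1, 2, 3, 17, 18], [4, 7, 10], [5, 11, 16, 19], [6, 15, 21, 23], [8, 9, 12, 13, 20], [14, 22]]


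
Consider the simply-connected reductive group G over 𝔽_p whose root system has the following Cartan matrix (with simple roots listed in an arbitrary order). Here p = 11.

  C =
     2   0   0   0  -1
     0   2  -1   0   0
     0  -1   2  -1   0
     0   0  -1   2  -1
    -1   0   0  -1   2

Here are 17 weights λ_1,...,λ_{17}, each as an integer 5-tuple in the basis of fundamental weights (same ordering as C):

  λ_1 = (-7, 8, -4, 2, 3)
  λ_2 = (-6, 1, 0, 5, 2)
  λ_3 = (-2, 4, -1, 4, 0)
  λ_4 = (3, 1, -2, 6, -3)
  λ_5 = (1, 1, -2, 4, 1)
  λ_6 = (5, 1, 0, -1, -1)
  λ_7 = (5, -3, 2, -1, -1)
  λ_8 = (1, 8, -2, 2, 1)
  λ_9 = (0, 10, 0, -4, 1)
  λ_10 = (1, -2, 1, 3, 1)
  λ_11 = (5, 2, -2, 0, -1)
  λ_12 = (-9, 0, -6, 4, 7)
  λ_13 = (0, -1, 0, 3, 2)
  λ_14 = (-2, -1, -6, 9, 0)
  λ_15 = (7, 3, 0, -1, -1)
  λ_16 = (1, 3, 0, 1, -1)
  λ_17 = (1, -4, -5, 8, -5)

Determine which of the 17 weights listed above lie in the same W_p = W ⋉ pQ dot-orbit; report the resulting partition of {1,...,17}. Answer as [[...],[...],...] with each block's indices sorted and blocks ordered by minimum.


Root system A_5: the 5×5 matrix C matches after relabeling.

Folding the 17 weights λ_j+ρ into Ā_11 (reps in the given 5-coord order):

  1: (2, 4, 1, 2, 0)
  2: (2, 1, 1, 4, 2)
  3: (1, 5, 0, 5, 0)
  4: (2, 1, 1, 4, 2)
  5: (2, 1, 1, 4, 2)
  6: (6, 2, 1, 0, 0)
  7: (6, 2, 1, 0, 0)
  8: (2, 4, 1, 2, 0)
  9: (1, 8, 2, 0, 0)
  10: (2, 1, 1, 4, 2)
  11: (6, 2, 1, 0, 0)
  12: (6, 2, 1, 0, 0)
  13: (1, 0, 1, 4, 3)
  14: (1, 5, 0, 5, 0)
  15: (6, 2, 1, 0, 0)
  16: (2, 4, 1, 2, 0)
  17: (2, 4, 1, 2, 0)

Partition of {1..17} into 6 W_11-dot-orbits:

[[1, 8, 16, 17], [2, 4, 5, 10], [3, 14], [6, 7, 11, 12, 15], [9], [13]]


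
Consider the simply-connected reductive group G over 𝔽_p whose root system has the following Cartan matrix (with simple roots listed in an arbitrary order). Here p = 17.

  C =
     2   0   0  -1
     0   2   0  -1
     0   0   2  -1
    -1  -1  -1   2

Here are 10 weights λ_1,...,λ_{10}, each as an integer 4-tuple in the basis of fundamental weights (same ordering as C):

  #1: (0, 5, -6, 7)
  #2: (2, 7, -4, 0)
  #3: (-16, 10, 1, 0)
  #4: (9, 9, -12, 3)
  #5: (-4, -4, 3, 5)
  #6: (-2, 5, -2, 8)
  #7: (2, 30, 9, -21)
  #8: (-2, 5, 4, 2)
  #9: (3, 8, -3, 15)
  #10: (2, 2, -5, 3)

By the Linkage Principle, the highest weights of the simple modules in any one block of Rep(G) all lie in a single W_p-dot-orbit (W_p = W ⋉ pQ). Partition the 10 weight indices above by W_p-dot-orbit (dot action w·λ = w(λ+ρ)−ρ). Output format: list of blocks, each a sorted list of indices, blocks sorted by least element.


Type D_4, rank 4, |W|=192; reorder rows/cols to standard.

Each λ_j+ρ reduced to Ā_17; 4-tuples below use C's row order:

  1: (1, 6, 5, 2);  2: (1, 6, 1, 2);  3: (0, 2, 11, 1);  4: (3, 3, 4, 0);  5: (3, 3, 4, 0);  6: (1, 6, 1, 2);  7: (3, 3, 4, 0);  8: (1, 6, 5, 2);  9: (1, 6, 1, 2);  10: (3, 3, 4, 0)

The 10 indices split into 4 linkage classes (same alcove rep ⇔ same W_17-dot-orbit):

[[1, 8], [2, 6, 9], [3], [4, 5, 7, 10]]


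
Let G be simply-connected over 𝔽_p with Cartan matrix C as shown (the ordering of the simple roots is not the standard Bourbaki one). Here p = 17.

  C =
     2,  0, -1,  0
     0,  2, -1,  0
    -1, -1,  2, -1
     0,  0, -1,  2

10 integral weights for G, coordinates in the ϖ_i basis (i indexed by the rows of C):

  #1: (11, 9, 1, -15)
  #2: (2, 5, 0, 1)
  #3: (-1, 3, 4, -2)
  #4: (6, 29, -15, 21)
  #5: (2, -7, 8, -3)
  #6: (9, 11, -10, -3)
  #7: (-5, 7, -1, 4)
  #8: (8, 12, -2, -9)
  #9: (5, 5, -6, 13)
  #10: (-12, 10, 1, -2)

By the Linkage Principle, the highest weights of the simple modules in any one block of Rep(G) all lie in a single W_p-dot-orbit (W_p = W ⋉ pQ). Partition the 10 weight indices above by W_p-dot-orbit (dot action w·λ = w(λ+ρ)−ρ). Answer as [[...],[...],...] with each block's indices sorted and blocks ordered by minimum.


C ↔ D_4 under row/col permutation; |W(D_4)| = 192.

λ_j+ρ reflected into Ā_17 (⟨·,θ^∨⟩≤17); 4-tuples as given:

  1: (0, 2, 3, 2) · 2: (3, 6, 1, 2) · 3: (0, 4, 4, 1) · 4: (3, 6, 1, 2) · 5: (3, 6, 1, 2) · 6: (1, 1, 1, 9) · 7: (0, 4, 4, 1) · 8: (0, 4, 4, 1) · 9: (1, 1, 1, 9) · 10: (1, 1, 1, 9)

These 10 weights hit 4 W_17-dot-orbits; sizes (1, 3, 3, 3):

[[1], [2, 4, 5], [3, 7, 8], [6, 9, 10]]


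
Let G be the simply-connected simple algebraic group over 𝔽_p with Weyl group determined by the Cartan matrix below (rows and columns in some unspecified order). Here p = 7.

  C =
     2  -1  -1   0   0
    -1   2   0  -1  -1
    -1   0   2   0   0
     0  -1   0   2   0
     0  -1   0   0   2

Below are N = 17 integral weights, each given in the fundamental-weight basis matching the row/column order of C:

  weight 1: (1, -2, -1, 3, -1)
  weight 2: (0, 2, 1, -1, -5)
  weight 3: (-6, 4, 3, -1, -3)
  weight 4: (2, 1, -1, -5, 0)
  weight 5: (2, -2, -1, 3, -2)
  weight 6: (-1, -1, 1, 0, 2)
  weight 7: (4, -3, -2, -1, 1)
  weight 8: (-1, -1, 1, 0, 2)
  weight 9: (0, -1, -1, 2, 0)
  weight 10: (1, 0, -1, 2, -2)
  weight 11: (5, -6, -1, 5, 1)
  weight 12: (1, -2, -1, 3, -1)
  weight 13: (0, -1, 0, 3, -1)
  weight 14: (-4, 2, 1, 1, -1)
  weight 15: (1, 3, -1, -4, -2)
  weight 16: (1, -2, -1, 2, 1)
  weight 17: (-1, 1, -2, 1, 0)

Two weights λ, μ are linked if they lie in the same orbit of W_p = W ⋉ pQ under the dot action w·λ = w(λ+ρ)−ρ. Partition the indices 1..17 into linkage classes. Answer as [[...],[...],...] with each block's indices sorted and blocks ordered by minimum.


Root system D_5: the 5×5 matrix C matches after relabeling.

W_7-reps of the 17 weights in Ā_7 (same 5-coord order as C):

    λ_1+ρ ↦ (1, 0, 0, 3, 1)
    λ_2+ρ ↦ (0, 0, 2, 1, 3)
    λ_3+ρ ↦ (2, 0, 1, 2, 0)
    λ_4+ρ ↦ (1, 1, 0, 2, 1)
    λ_5+ρ ↦ (1, 1, 0, 2, 1)
    λ_6+ρ ↦ (0, 0, 2, 1, 3)
    λ_7+ρ ↦ (2, 0, 1, 2, 0)
    λ_8+ρ ↦ (0, 0, 2, 1, 3)
    λ_9+ρ ↦ (1, 0, 0, 3, 1)
    λ_10+ρ ↦ (1, 0, 0, 3, 1)
    λ_11+ρ ↦ (0, 0, 2, 1, 3)
    λ_12+ρ ↦ (1, 0, 0, 3, 1)
    λ_13+ρ ↦ (1, 0, 1, 4, 0)
    λ_14+ρ ↦ (2, 0, 1, 2, 0)
    λ_15+ρ ↦ (1, 0, 0, 3, 1)
    λ_16+ρ ↦ (1, 1, 0, 2, 1)
    λ_17+ρ ↦ (1, 1, 0, 2, 1)

Grouping the 17 weights by Ā_7-representative: 5 linkage classes.

[[1, 9, 10, 12, 15], [2, 6, 8, 11], [3, 7, 14], [4, 5, 16, 17], [13]]


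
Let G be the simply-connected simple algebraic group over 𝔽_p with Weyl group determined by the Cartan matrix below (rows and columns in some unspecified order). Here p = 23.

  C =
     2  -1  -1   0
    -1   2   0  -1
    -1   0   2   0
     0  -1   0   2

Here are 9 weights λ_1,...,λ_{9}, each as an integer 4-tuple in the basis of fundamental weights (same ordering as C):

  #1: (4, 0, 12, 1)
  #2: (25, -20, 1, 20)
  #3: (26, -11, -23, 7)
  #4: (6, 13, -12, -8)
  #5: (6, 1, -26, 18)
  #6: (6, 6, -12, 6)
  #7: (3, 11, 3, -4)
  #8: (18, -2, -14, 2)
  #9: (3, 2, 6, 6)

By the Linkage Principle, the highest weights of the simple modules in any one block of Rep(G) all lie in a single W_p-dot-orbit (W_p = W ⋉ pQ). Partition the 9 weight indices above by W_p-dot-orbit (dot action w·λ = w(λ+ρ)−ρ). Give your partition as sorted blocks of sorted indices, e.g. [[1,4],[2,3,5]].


Dynkin diagram of C (from the 6 off-diagonal −1 entries): A_4.

Each λ_j+ρ reduced to Ā_23; 4-tuples below use C's row order:

  λ_1+ρ ↦ (5, 1, 13, 2);  λ_2+ρ ↦ (2, 14, 2, 2);  λ_3+ρ ↦ (5, 1, 13, 2);  λ_4+ρ ↦ (4, 3, 7, 7);  λ_5+ρ ↦ (2, 14, 2, 2);  λ_6+ρ ↦ (4, 3, 7, 7);  λ_7+ρ ↦ (4, 9, 4, 3);  λ_8+ρ ↦ (5, 1, 13, 2);  λ_9+ρ ↦ (4, 3, 7, 7)

Linkage partition of the 9 weights (4 classes, p=23):

[[1, 3, 8], [2, 5], [4, 6, 9], [7]]


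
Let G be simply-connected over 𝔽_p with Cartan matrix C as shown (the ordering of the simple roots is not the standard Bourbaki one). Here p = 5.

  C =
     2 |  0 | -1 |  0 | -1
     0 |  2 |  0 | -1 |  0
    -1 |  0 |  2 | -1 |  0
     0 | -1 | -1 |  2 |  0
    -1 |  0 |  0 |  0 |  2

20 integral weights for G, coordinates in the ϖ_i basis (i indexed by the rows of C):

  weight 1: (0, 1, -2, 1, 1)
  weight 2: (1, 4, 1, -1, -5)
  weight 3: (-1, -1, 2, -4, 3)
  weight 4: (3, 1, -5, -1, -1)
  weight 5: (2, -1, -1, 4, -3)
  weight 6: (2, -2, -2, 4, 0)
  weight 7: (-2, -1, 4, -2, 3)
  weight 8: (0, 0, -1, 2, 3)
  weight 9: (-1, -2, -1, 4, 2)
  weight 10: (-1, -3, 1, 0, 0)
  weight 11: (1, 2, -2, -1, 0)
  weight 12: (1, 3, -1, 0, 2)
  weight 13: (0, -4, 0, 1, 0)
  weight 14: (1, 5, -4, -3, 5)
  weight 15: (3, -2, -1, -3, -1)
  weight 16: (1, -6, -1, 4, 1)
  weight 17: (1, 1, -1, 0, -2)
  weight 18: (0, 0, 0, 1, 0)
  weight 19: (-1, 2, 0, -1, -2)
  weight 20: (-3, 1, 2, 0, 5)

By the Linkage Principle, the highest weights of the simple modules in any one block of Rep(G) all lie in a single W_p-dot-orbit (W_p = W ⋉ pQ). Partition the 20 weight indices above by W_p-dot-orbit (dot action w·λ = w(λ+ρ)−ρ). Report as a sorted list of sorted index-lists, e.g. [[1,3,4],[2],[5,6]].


Type A_5, rank 5, |W|=720; reorder rows/cols to standard.

Ā_5 reps of the 20 weights (A_5, coords as presented):

    1: (0, 1, 1, 1, 1)
    2: (0, 1, 0, 0, 2)
    3: (0, 1, 0, 0, 2)
    4: (0, 2, 0, 2, 0)
    5: (0, 2, 0, 2, 0)
    6: (0, 1, 1, 1, 1)
    7: (1, 0, 1, 2, 0)
    8: (1, 3, 0, 0, 0)
    9: (0, 2, 0, 2, 0)
    10: (0, 1, 1, 1, 1)
    11: (1, 2, 0, 1, 1)
    12: (0, 1, 0, 0, 2)
    13: (1, 2, 0, 1, 1)
    14: (1, 2, 0, 1, 1)
    15: (1, 0, 1, 2, 0)
    16: (0, 1, 0, 0, 2)
    17: (1, 2, 0, 1, 1)
    18: (1, 0, 1, 2, 0)
    19: (1, 3, 0, 0, 0)
    20: (0, 1, 1, 1, 1)

Partition of {1..20} into 6 W_5-dot-orbits:

[[1, 6, 10, 20], [2, 3, 12, 16], [4, 5, 9], [7, 15, 18], [8, 19], [11, 13, 14, 17]]


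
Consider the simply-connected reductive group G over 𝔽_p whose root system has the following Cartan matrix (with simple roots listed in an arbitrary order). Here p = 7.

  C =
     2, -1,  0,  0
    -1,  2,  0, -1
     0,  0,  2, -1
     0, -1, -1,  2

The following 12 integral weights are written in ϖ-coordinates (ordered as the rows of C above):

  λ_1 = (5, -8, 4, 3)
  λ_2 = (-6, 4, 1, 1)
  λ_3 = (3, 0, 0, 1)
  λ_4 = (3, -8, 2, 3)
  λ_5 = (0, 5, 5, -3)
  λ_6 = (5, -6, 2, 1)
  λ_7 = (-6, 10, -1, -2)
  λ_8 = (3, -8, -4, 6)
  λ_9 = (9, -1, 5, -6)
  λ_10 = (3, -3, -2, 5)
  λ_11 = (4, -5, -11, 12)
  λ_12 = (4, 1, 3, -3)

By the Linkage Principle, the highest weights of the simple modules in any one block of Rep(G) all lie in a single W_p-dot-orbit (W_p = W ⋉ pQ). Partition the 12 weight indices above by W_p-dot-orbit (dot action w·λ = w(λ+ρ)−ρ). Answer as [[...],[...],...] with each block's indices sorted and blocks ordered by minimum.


Dynkin diagram of C (from the 6 off-diagonal −1 entries): A_4.

Ā_7 reps of the 12 weights (A_4, coords as presented):

  λ_1 → (1, 2, 0, 3)
  λ_2 → (3, 0, 0, 2)
  λ_3 → (3, 1, 0, 2)
  λ_4 → (3, 1, 0, 3)
  λ_5 → (3, 1, 0, 2)
  λ_6 → (1, 2, 0, 3)
  λ_7 → (1, 2, 0, 3)
  λ_8 → (3, 1, 0, 3)
  λ_9 → (1, 2, 0, 3)
  λ_10 → (1, 2, 0, 3)
  λ_11 → (3, 1, 0, 2)
  λ_12 → (3, 0, 0, 2)

4 distinct reps among the 12 weights ⇒ 4 W_7-linkage classes:

[[1, 6, 7, 9, 10], [2, 12], [3, 5, 11], [4, 8]]


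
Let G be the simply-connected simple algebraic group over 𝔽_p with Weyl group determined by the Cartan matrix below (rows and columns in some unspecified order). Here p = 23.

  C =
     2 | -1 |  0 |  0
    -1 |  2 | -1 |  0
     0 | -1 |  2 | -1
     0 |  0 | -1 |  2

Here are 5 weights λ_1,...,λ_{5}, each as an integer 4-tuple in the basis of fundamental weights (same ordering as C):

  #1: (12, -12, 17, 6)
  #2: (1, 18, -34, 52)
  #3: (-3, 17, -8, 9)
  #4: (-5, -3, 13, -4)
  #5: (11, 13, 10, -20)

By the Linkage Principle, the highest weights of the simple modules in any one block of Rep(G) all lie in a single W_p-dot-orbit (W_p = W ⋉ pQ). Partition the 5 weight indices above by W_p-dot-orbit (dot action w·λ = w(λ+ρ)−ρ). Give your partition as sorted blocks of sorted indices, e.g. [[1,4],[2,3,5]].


Dynkin diagram of C (from the 6 off-diagonal −1 entries): A_4.

W_23-reps of the 5 weights in Ā_23 (same 4-coord order as C):

  λ_1 → (2, 9, 7, 3);  λ_2 → (2, 9, 7, 3);  λ_3 → (2, 9, 7, 3);  λ_4 → (2, 4, 5, 3);  λ_5 → (2, 4, 5, 3)

The 5 indices split into 2 linkage classes (same alcove rep ⇔ same W_23-dot-orbit):

[[1, 2, 3], [4, 5]]


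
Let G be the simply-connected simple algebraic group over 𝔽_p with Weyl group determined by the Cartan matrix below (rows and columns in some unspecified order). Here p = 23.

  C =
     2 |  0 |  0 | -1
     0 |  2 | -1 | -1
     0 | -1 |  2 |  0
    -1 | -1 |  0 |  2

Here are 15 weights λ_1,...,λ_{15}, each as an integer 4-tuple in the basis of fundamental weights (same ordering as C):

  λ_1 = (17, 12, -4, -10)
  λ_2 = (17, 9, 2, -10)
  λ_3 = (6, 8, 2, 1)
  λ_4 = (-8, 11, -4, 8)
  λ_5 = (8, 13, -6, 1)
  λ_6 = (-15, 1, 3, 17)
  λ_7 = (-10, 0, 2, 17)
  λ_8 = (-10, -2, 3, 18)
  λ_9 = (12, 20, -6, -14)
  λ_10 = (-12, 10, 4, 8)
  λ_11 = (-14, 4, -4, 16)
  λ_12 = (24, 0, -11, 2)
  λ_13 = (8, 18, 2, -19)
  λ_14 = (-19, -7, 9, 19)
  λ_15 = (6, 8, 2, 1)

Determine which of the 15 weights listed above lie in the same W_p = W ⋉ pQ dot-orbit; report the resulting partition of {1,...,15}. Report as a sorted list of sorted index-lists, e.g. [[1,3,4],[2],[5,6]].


Root system A_4: the 4×4 matrix C matches after relabeling.

Folding the 15 weights λ_j+ρ into Ā_23 (reps in the given 4-coord order):

  1: (9, 1, 3, 9)
  2: (9, 1, 3, 9)
  3: (7, 9, 3, 2)
  4: (7, 9, 3, 2)
  5: (7, 9, 3, 2)
  6: (13, 2, 3, 4)
  7: (9, 1, 3, 9)
  8: (9, 1, 3, 9)
  9: (0, 3, 5, 13)
  10: (7, 9, 3, 2)
  11: (13, 2, 3, 4)
  12: (13, 2, 3, 4)
  13: (9, 1, 3, 9)
  14: (13, 2, 3, 4)
  15: (7, 9, 3, 2)

Partition of {1..15} into 4 W_23-dot-orbits:

[[1, 2, 7, 8, 13], [3, 4, 5, 10, 15], [6, 11, 12, 14], [9]]


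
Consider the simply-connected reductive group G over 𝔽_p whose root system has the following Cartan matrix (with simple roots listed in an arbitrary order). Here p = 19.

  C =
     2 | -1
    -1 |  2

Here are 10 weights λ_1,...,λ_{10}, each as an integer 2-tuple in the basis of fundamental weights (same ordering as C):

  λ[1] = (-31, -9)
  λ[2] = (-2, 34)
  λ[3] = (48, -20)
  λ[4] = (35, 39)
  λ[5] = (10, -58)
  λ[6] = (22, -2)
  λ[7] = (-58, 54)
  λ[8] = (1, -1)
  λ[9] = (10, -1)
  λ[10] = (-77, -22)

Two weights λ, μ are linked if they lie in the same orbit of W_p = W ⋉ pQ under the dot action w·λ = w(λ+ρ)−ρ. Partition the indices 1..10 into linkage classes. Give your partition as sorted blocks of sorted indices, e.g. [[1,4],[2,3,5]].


Type A_2, rank 2, |W|=6; reorder rows/cols to standard.

Each λ_j+ρ reduced to Ā_19; 2-tuples below use C's row order:

    λ_1 → (11, 0)
    λ_2 → (15, 3)
    λ_3 → (11, 0)
    λ_4 → (2, 0)
    λ_5 → (11, 0)
    λ_6 → (15, 3)
    λ_7 → (2, 0)
    λ_8 → (2, 0)
    λ_9 → (11, 0)
    λ_10 → (2, 0)

Partition of {1..10} into 3 W_19-dot-orbits:

[[1, 3, 5, 9], [2, 6], [4, 7, 8, 10]]


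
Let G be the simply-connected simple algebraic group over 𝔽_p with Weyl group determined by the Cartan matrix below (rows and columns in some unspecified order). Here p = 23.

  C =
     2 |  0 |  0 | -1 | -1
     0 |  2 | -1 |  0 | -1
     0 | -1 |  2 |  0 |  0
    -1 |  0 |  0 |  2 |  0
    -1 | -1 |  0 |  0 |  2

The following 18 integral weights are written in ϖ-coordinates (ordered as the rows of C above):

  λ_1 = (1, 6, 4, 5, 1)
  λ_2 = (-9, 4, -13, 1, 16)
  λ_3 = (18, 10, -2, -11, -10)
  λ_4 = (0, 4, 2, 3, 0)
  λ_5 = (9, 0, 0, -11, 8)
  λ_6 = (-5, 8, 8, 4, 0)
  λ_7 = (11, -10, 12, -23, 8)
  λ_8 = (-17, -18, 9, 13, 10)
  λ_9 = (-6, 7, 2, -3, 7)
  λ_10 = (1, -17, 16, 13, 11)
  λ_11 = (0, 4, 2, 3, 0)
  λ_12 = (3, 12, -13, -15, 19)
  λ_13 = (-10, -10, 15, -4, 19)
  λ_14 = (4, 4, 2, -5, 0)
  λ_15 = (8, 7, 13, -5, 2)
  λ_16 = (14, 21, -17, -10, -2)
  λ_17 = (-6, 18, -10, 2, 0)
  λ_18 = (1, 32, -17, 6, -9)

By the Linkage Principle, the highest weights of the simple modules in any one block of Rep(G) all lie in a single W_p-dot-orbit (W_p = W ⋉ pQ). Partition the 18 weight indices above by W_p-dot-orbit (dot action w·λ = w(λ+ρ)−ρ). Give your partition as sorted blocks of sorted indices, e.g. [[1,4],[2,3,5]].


A_5 Cartan matrix, 5 simple roots permuted; ρ=(1,1,1,1,1).

W_23-reps of the 18 weights in Ā_23 (same 5-coord order as C):

  λ_1+ρ ↦ (2, 7, 5, 6, 2)
  λ_2+ρ ↦ (2, 7, 5, 6, 2)
  λ_3+ρ ↦ (0, 1, 1, 10, 9)
  λ_4+ρ ↦ (1, 5, 3, 4, 1)
  λ_5+ρ ↦ (0, 1, 1, 10, 9)
  λ_6+ρ ↦ (1, 6, 9, 1, 3)
  λ_7+ρ ↦ (0, 1, 1, 10, 9)
  λ_8+ρ ↦ (2, 7, 5, 6, 2)
  λ_9+ρ ↦ (2, 8, 3, 5, 1)
  λ_10+ρ ↦ (2, 7, 5, 6, 2)
  λ_11+ρ ↦ (1, 5, 3, 4, 1)
  λ_12+ρ ↦ (0, 1, 1, 10, 9)
  λ_13+ρ ↦ (2, 8, 3, 5, 1)
  λ_14+ρ ↦ (1, 5, 3, 4, 1)
  λ_15+ρ ↦ (2, 8, 3, 5, 1)
  λ_16+ρ ↦ (1, 5, 3, 4, 1)
  λ_17+ρ ↦ (1, 6, 9, 1, 3)
  λ_18+ρ ↦ (2, 7, 5, 6, 2)

Linkage partition of the 18 weights (5 classes, p=23):

[[1, 2, 8, 10, 18], [3, 5, 7, 12], [4, 11, 14, 16], [6, 17], [9, 13, 15]]


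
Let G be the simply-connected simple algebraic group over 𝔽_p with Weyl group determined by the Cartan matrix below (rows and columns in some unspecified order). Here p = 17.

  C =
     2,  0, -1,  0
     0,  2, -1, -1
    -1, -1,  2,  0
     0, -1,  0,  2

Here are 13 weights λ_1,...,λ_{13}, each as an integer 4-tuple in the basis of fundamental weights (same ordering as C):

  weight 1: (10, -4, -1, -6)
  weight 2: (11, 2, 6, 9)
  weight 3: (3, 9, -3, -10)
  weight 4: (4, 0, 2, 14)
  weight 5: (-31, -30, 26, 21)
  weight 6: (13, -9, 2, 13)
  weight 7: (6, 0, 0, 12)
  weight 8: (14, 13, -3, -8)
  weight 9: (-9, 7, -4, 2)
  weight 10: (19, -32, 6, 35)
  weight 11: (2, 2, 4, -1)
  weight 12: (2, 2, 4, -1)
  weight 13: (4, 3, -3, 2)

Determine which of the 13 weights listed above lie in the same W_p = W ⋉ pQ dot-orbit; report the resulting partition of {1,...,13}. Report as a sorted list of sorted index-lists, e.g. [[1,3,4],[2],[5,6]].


Type A_4, rank 4, |W|=120; reorder rows/cols to standard.

λ_j+ρ reflected into Ā_17 (⟨·,θ^∨⟩≤17); 4-tuples as given:

    [1] (3, 3, 5, 0)
    [2] (3, 2, 2, 3)
    [3] (2, 1, 1, 8)
    [4] (2, 1, 1, 8)
    [5] (3, 2, 2, 3)
    [6] (3, 3, 5, 0)
    [7] (2, 1, 1, 8)
    [8] (3, 2, 2, 3)
    [9] (3, 3, 5, 0)
    [10] (3, 2, 2, 3)
    [11] (3, 3, 5, 0)
    [12] (3, 3, 5, 0)
    [13] (3, 2, 2, 3)

Grouping the 13 weights by Ā_17-representative: 3 linkage classes.

[[1, 6, 9, 11, 12], [2, 5, 8, 10, 13], [3, 4, 7]]


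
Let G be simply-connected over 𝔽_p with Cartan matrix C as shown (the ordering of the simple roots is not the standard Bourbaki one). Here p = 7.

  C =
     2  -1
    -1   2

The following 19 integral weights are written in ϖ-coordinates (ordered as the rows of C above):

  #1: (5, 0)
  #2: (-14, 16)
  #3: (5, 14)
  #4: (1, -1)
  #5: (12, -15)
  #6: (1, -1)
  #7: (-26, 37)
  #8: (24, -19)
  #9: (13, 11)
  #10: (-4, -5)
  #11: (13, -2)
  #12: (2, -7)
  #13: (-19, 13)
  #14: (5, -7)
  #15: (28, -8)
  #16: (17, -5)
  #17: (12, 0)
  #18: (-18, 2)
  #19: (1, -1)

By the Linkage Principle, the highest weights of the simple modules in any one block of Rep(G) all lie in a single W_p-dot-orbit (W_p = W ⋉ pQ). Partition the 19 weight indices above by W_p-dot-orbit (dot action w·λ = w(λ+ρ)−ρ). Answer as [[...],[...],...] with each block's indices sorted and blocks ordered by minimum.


A_2 Cartan matrix, 2 simple roots permuted; ρ=(1,1).

Folding the 19 weights λ_j+ρ into Ā_7 (reps in the given 2-coord order):

  1: (6, 1)
  2: (3, 3)
  3: (0, 6)
  4: (2, 0)
  5: (6, 0)
  6: (2, 0)
  7: (3, 3)
  8: (4, 3)
  9: (2, 0)
  10: (4, 3)
  11: (0, 6)
  12: (3, 3)
  13: (4, 3)
  14: (0, 6)
  15: (0, 6)
  16: (4, 3)
  17: (0, 6)
  18: (4, 3)
  19: (2, 0)

Grouping the 19 weights by Ā_7-representative: 6 linkage classes.

[[1], [2, 7, 12], [3, 11, 14, 15, 17], [4, 6, 9, 19], [5], [8, 10, 13, 16, 18]]


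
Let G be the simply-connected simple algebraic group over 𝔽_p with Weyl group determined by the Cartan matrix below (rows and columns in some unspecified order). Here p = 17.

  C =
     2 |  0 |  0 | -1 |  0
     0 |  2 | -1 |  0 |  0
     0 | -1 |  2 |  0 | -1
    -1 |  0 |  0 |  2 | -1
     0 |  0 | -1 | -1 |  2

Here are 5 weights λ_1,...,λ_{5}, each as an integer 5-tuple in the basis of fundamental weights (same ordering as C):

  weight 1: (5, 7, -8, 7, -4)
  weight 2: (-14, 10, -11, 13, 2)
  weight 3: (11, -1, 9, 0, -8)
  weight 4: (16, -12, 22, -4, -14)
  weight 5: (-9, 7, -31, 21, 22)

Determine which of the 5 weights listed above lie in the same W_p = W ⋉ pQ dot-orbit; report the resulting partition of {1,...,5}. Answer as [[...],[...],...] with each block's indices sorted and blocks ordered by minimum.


Type A_5, rank 5, |W|=720; reorder rows/cols to standard.

Each λ_j+ρ reduced to Ā_17; 5-tuples below use C's row order:

  [1] (4, 2, 1, 2, 5);  [2] (6, 0, 3, 6, 1);  [3] (6, 0, 3, 6, 1);  [4] (6, 0, 3, 6, 1);  [5] (4, 2, 1, 2, 5)

These 5 weights hit 2 W_17-dot-orbits; sizes (2, 3):

[[1, 5], [2, 3, 4]]


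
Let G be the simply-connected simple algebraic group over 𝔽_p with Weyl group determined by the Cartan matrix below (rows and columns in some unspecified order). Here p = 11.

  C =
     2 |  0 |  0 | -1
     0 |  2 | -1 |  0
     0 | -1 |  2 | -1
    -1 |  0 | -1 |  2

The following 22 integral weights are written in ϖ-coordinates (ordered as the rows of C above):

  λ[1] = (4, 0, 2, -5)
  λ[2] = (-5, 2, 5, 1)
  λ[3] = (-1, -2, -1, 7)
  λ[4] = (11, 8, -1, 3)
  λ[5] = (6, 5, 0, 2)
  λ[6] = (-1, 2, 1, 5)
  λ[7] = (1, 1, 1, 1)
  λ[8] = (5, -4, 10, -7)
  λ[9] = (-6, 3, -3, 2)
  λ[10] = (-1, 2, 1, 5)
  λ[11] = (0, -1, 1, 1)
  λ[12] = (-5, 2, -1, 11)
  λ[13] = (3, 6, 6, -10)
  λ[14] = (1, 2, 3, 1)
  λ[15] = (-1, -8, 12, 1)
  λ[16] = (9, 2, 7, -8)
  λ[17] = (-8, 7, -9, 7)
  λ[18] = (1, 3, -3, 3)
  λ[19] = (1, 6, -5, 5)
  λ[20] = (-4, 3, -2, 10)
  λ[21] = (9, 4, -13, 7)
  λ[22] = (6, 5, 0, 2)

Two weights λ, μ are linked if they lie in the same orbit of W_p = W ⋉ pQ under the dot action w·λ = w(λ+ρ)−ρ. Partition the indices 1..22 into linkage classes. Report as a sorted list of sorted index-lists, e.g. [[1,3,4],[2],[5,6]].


Type A_4, rank 4, |W|=120; reorder rows/cols to standard.

Ā_11 reps of the 22 weights (A_4, coords as presented):

  1: (1, 0, 1, 3);  2: (2, 3, 4, 2);  3: (0, 0, 1, 7);  4: (1, 0, 2, 2);  5: (1, 0, 1, 3);  6: (0, 3, 2, 6);  7: (2, 2, 2, 2);  8: (0, 3, 2, 6);  9: (1, 0, 2, 2);  10: (0, 3, 2, 6);  11: (1, 0, 2, 2);  12: (0, 0, 1, 7);  13: (2, 2, 2, 2);  14: (2, 3, 4, 2);  15: (2, 3, 4, 2);  16: (0, 0, 1, 7);  17: (0, 0, 1, 7);  18: (2, 2, 2, 2);  19: (2, 3, 4, 2);  20: (0, 0, 1, 7);  21: (1, 0, 1, 3);  22: (1, 0, 1, 3)

The 22 indices split into 6 linkage classes (same alcove rep ⇔ same W_11-dot-orbit):

[[1, 5, 21, 22], [2, 14, 15, 19], [3, 12, 16, 17, 20], [4, 9, 11], [6, 8, 10], [7, 13, 18]]


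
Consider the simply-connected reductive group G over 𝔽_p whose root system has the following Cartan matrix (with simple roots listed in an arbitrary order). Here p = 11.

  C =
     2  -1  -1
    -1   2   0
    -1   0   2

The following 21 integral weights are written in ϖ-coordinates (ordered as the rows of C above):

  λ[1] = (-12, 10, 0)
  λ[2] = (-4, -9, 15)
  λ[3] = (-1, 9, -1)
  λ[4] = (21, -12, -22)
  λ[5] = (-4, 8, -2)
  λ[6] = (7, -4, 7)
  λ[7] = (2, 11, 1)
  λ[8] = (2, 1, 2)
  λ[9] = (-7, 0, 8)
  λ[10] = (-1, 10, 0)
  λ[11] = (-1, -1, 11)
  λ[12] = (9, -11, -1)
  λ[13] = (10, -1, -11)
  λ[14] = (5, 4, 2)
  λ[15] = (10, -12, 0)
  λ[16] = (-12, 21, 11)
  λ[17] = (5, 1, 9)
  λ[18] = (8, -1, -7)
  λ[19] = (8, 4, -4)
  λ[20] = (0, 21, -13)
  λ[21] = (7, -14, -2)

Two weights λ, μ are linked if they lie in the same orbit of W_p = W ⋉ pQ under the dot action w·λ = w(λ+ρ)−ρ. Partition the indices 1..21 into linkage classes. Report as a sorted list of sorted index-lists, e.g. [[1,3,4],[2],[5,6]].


Cartan matrix: type A_3 (|W|=24); un-permuting the 3 rows.

λ_j+ρ reflected into Ā_11 (⟨·,θ^∨⟩≤11); 3-tuples as given:

  λ_1 → (1, 0, 10)
  λ_2 → (6, 2, 0)
  λ_3 → (0, 10, 0)
  λ_4 → (0, 10, 0)
  λ_5 → (1, 5, 3)
  λ_6 → (3, 2, 3)
  λ_7 → (1, 5, 3)
  λ_8 → (3, 2, 3)
  λ_9 → (1, 5, 3)
  λ_10 → (0, 10, 0)
  λ_11 → (1, 0, 10)
  λ_12 → (0, 10, 0)
  λ_13 → (1, 0, 10)
  λ_14 → (6, 2, 0)
  λ_15 → (0, 10, 0)
  λ_16 → (1, 0, 10)
  λ_17 → (1, 5, 3)
  λ_18 → (3, 0, 6)
  λ_19 → (6, 2, 0)
  λ_20 → (1, 0, 10)
  λ_21 → (1, 5, 3)

Grouping the 21 weights by Ā_11-representative: 6 linkage classes.

[[1, 11, 13, 16, 20], [2, 14, 19], [3, 4, 10, 12, 15], [5, 7, 9, 17, 21], [6, 8], [18]]


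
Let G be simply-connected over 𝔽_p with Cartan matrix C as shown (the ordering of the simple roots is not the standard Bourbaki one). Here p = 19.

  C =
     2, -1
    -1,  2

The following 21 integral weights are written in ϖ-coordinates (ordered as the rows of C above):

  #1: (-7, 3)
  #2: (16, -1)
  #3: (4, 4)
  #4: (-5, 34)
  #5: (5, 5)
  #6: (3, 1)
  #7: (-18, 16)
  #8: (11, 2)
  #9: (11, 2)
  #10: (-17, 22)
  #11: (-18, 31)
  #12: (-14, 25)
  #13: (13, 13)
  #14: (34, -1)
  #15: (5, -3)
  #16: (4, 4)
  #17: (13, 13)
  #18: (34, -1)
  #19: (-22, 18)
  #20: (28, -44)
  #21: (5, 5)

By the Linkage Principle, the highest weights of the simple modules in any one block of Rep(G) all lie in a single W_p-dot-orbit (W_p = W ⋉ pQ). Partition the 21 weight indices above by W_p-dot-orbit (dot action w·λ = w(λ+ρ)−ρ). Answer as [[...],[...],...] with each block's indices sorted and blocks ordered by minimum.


Type A_2, rank 2, |W|=6; reorder rows/cols to standard.

Ā_19 reps of the 21 weights (A_2, coords as presented):

  [1] (4, 2)
  [2] (17, 0)
  [3] (5, 5)
  [4] (12, 3)
  [5] (6, 6)
  [6] (4, 2)
  [7] (17, 0)
  [8] (12, 3)
  [9] (12, 3)
  [10] (12, 3)
  [11] (4, 2)
  [12] (6, 6)
  [13] (5, 5)
  [14] (3, 16)
  [15] (4, 2)
  [16] (5, 5)
  [17] (5, 5)
  [18] (3, 16)
  [19] (17, 0)
  [20] (5, 5)
  [21] (6, 6)

These 21 weights hit 6 W_19-dot-orbits; sizes (4, 3, 5, 4, 3, 2):

[[1, 6, 11, 15], [2, 7, 19], [3, 13, 16, 17, 20], [4, 8, 9, 10], [5, 12, 21], [14, 18]]
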